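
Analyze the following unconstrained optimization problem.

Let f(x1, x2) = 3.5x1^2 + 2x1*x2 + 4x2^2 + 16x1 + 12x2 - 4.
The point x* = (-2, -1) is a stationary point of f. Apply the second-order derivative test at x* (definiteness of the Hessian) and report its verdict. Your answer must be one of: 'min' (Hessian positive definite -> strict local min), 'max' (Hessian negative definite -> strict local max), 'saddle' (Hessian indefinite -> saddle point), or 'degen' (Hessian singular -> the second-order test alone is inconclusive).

Compute the Hessian H = grad^2 f:
  H = [[7, 2], [2, 8]]
Verify stationarity: grad f(x*) = H x* + g = (0, 0).
Eigenvalues of H: 5.4384, 9.5616.
Both eigenvalues > 0, so H is positive definite -> x* is a strict local min.

min


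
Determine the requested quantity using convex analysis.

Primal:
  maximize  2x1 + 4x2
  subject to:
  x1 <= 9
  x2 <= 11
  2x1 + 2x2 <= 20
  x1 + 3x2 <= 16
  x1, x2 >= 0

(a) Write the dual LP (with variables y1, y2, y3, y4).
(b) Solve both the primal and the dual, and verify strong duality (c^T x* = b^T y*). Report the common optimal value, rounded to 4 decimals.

The standard primal-dual pair for 'max c^T x s.t. A x <= b, x >= 0' is:
  Dual:  min b^T y  s.t.  A^T y >= c,  y >= 0.

So the dual LP is:
  minimize  9y1 + 11y2 + 20y3 + 16y4
  subject to:
    y1 + 2y3 + y4 >= 2
    y2 + 2y3 + 3y4 >= 4
    y1, y2, y3, y4 >= 0

Solving the primal: x* = (7, 3).
  primal value c^T x* = 26.
Solving the dual: y* = (0, 0, 0.5, 1).
  dual value b^T y* = 26.
Strong duality: c^T x* = b^T y*. Confirmed.

26


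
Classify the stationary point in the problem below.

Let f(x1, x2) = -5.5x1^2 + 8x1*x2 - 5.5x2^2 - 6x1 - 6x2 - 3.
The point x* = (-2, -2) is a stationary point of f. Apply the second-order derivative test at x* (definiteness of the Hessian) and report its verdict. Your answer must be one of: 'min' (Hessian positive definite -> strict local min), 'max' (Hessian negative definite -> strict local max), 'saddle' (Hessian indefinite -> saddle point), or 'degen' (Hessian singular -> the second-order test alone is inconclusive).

Compute the Hessian H = grad^2 f:
  H = [[-11, 8], [8, -11]]
Verify stationarity: grad f(x*) = H x* + g = (0, 0).
Eigenvalues of H: -19, -3.
Both eigenvalues < 0, so H is negative definite -> x* is a strict local max.

max


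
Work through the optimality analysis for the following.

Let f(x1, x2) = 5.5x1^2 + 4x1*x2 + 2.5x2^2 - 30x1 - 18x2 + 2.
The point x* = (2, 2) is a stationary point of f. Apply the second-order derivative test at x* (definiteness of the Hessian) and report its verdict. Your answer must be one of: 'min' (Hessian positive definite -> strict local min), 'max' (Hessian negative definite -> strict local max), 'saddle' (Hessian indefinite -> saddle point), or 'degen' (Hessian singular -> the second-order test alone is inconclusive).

Compute the Hessian H = grad^2 f:
  H = [[11, 4], [4, 5]]
Verify stationarity: grad f(x*) = H x* + g = (0, 0).
Eigenvalues of H: 3, 13.
Both eigenvalues > 0, so H is positive definite -> x* is a strict local min.

min


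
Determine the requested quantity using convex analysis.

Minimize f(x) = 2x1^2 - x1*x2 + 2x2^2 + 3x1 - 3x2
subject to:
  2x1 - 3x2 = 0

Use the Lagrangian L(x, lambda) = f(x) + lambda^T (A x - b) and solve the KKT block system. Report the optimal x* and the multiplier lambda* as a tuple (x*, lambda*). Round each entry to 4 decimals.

Form the Lagrangian:
  L(x, lambda) = (1/2) x^T Q x + c^T x + lambda^T (A x - b)
Stationarity (grad_x L = 0): Q x + c + A^T lambda = 0.
Primal feasibility: A x = b.

This gives the KKT block system:
  [ Q   A^T ] [ x     ]   [-c ]
  [ A    0  ] [ lambda ] = [ b ]

Solving the linear system:
  x*      = (-0.225, -0.15)
  lambda* = (-1.125)
  f(x*)   = -0.1125

x* = (-0.225, -0.15), lambda* = (-1.125)


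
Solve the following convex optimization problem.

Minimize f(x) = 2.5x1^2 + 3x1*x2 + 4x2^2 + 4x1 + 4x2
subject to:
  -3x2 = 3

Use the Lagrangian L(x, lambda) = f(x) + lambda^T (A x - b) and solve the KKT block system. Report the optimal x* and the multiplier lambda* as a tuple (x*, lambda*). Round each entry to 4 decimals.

Form the Lagrangian:
  L(x, lambda) = (1/2) x^T Q x + c^T x + lambda^T (A x - b)
Stationarity (grad_x L = 0): Q x + c + A^T lambda = 0.
Primal feasibility: A x = b.

This gives the KKT block system:
  [ Q   A^T ] [ x     ]   [-c ]
  [ A    0  ] [ lambda ] = [ b ]

Solving the linear system:
  x*      = (-0.2, -1)
  lambda* = (-1.5333)
  f(x*)   = -0.1

x* = (-0.2, -1), lambda* = (-1.5333)


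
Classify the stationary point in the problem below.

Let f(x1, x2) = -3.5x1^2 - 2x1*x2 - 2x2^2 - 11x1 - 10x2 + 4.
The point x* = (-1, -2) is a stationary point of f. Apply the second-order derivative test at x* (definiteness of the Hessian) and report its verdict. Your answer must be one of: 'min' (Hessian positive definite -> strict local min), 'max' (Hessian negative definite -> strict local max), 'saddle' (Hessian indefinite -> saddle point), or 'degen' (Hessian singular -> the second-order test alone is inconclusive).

Compute the Hessian H = grad^2 f:
  H = [[-7, -2], [-2, -4]]
Verify stationarity: grad f(x*) = H x* + g = (0, 0).
Eigenvalues of H: -8, -3.
Both eigenvalues < 0, so H is negative definite -> x* is a strict local max.

max


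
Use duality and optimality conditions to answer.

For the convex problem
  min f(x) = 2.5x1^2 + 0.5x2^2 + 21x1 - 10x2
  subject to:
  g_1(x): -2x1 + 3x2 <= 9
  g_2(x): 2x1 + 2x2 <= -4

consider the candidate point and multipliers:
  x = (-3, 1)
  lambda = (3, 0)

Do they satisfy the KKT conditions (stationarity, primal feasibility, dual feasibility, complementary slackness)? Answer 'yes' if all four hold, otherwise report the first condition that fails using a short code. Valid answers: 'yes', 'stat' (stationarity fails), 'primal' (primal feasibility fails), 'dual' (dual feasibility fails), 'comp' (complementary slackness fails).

Gradient of f: grad f(x) = Q x + c = (6, -9)
Constraint values g_i(x) = a_i^T x - b_i:
  g_1((-3, 1)) = 0
  g_2((-3, 1)) = 0
Stationarity residual: grad f(x) + sum_i lambda_i a_i = (0, 0)
  -> stationarity OK
Primal feasibility (all g_i <= 0): OK
Dual feasibility (all lambda_i >= 0): OK
Complementary slackness (lambda_i * g_i(x) = 0 for all i): OK

Verdict: yes, KKT holds.

yes


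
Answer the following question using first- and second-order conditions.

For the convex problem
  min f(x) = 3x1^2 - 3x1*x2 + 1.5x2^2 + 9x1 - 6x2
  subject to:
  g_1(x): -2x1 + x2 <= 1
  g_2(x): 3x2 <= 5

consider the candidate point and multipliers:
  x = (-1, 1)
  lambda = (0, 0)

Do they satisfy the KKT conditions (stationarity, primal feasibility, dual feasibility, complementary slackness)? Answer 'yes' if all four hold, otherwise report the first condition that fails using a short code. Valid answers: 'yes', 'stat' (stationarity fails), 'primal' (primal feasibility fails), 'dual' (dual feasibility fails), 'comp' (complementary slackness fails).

Gradient of f: grad f(x) = Q x + c = (0, 0)
Constraint values g_i(x) = a_i^T x - b_i:
  g_1((-1, 1)) = 2
  g_2((-1, 1)) = -2
Stationarity residual: grad f(x) + sum_i lambda_i a_i = (0, 0)
  -> stationarity OK
Primal feasibility (all g_i <= 0): FAILS
Dual feasibility (all lambda_i >= 0): OK
Complementary slackness (lambda_i * g_i(x) = 0 for all i): OK

Verdict: the first failing condition is primal_feasibility -> primal.

primal


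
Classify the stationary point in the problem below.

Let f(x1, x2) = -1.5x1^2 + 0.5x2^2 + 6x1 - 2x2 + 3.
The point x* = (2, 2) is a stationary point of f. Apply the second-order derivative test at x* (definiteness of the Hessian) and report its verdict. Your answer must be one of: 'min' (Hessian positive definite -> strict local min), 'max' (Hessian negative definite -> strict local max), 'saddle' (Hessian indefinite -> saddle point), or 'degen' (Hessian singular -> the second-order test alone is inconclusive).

Compute the Hessian H = grad^2 f:
  H = [[-3, 0], [0, 1]]
Verify stationarity: grad f(x*) = H x* + g = (0, 0).
Eigenvalues of H: -3, 1.
Eigenvalues have mixed signs, so H is indefinite -> x* is a saddle point.

saddle


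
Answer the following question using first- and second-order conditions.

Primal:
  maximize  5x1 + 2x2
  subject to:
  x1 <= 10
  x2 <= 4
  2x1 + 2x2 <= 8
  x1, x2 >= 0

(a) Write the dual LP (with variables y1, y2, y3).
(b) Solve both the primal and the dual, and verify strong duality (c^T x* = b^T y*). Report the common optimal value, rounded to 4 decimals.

The standard primal-dual pair for 'max c^T x s.t. A x <= b, x >= 0' is:
  Dual:  min b^T y  s.t.  A^T y >= c,  y >= 0.

So the dual LP is:
  minimize  10y1 + 4y2 + 8y3
  subject to:
    y1 + 2y3 >= 5
    y2 + 2y3 >= 2
    y1, y2, y3 >= 0

Solving the primal: x* = (4, 0).
  primal value c^T x* = 20.
Solving the dual: y* = (0, 0, 2.5).
  dual value b^T y* = 20.
Strong duality: c^T x* = b^T y*. Confirmed.

20


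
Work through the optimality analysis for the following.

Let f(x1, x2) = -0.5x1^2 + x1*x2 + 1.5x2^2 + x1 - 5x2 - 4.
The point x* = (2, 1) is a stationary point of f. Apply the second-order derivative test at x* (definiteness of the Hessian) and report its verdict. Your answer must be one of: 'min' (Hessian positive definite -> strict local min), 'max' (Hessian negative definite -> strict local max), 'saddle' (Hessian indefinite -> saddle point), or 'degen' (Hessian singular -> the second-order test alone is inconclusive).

Compute the Hessian H = grad^2 f:
  H = [[-1, 1], [1, 3]]
Verify stationarity: grad f(x*) = H x* + g = (0, 0).
Eigenvalues of H: -1.2361, 3.2361.
Eigenvalues have mixed signs, so H is indefinite -> x* is a saddle point.

saddle


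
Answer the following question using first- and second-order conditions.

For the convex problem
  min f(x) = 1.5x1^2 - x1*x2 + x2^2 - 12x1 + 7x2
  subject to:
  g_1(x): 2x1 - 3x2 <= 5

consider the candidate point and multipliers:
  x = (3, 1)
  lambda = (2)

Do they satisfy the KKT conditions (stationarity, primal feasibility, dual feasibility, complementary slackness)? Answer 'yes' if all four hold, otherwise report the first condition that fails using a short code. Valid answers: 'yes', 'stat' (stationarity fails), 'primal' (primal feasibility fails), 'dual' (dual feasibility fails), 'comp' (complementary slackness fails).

Gradient of f: grad f(x) = Q x + c = (-4, 6)
Constraint values g_i(x) = a_i^T x - b_i:
  g_1((3, 1)) = -2
Stationarity residual: grad f(x) + sum_i lambda_i a_i = (0, 0)
  -> stationarity OK
Primal feasibility (all g_i <= 0): OK
Dual feasibility (all lambda_i >= 0): OK
Complementary slackness (lambda_i * g_i(x) = 0 for all i): FAILS

Verdict: the first failing condition is complementary_slackness -> comp.

comp


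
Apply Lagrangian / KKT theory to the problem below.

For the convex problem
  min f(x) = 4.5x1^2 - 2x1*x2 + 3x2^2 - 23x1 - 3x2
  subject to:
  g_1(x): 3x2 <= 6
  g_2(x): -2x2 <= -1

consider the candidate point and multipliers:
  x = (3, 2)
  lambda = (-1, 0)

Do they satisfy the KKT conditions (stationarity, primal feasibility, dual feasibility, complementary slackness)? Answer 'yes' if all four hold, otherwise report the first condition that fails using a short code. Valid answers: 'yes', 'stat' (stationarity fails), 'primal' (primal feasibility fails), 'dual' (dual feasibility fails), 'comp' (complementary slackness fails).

Gradient of f: grad f(x) = Q x + c = (0, 3)
Constraint values g_i(x) = a_i^T x - b_i:
  g_1((3, 2)) = 0
  g_2((3, 2)) = -3
Stationarity residual: grad f(x) + sum_i lambda_i a_i = (0, 0)
  -> stationarity OK
Primal feasibility (all g_i <= 0): OK
Dual feasibility (all lambda_i >= 0): FAILS
Complementary slackness (lambda_i * g_i(x) = 0 for all i): OK

Verdict: the first failing condition is dual_feasibility -> dual.

dual


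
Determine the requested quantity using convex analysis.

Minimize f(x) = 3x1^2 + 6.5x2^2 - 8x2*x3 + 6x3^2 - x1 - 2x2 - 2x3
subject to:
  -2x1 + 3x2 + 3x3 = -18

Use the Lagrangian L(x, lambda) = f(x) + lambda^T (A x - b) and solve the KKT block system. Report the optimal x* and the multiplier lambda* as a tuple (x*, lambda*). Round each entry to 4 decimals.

Form the Lagrangian:
  L(x, lambda) = (1/2) x^T Q x + c^T x + lambda^T (A x - b)
Stationarity (grad_x L = 0): Q x + c + A^T lambda = 0.
Primal feasibility: A x = b.

This gives the KKT block system:
  [ Q   A^T ] [ x     ]   [-c ]
  [ A    0  ] [ lambda ] = [ b ]

Solving the linear system:
  x*      = (1.6162, -2.4012, -2.5213)
  lambda* = (4.3486)
  f(x*)   = 43.2515

x* = (1.6162, -2.4012, -2.5213), lambda* = (4.3486)


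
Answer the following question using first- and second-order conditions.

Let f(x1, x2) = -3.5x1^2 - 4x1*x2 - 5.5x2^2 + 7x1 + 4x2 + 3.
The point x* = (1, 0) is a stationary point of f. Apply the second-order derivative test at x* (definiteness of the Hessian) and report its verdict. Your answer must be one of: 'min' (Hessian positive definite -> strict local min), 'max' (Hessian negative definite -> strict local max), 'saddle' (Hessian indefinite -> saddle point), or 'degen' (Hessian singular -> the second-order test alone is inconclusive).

Compute the Hessian H = grad^2 f:
  H = [[-7, -4], [-4, -11]]
Verify stationarity: grad f(x*) = H x* + g = (0, 0).
Eigenvalues of H: -13.4721, -4.5279.
Both eigenvalues < 0, so H is negative definite -> x* is a strict local max.

max


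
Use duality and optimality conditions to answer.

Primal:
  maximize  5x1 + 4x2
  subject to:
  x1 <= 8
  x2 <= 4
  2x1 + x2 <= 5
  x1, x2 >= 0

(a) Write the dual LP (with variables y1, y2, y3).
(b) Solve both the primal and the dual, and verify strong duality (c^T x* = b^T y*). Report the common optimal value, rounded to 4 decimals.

The standard primal-dual pair for 'max c^T x s.t. A x <= b, x >= 0' is:
  Dual:  min b^T y  s.t.  A^T y >= c,  y >= 0.

So the dual LP is:
  minimize  8y1 + 4y2 + 5y3
  subject to:
    y1 + 2y3 >= 5
    y2 + y3 >= 4
    y1, y2, y3 >= 0

Solving the primal: x* = (0.5, 4).
  primal value c^T x* = 18.5.
Solving the dual: y* = (0, 1.5, 2.5).
  dual value b^T y* = 18.5.
Strong duality: c^T x* = b^T y*. Confirmed.

18.5


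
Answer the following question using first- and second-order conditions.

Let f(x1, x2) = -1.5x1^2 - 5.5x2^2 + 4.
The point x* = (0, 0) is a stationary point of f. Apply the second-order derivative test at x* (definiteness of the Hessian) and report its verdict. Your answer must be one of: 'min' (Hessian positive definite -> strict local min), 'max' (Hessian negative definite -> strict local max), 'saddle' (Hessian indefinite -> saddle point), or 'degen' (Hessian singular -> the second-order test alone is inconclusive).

Compute the Hessian H = grad^2 f:
  H = [[-3, 0], [0, -11]]
Verify stationarity: grad f(x*) = H x* + g = (0, 0).
Eigenvalues of H: -11, -3.
Both eigenvalues < 0, so H is negative definite -> x* is a strict local max.

max


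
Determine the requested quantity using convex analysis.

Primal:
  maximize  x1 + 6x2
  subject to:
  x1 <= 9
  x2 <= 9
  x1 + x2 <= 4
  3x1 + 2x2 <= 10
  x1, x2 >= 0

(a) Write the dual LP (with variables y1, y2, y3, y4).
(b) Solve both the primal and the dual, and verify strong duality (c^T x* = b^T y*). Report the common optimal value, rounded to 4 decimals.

The standard primal-dual pair for 'max c^T x s.t. A x <= b, x >= 0' is:
  Dual:  min b^T y  s.t.  A^T y >= c,  y >= 0.

So the dual LP is:
  minimize  9y1 + 9y2 + 4y3 + 10y4
  subject to:
    y1 + y3 + 3y4 >= 1
    y2 + y3 + 2y4 >= 6
    y1, y2, y3, y4 >= 0

Solving the primal: x* = (0, 4).
  primal value c^T x* = 24.
Solving the dual: y* = (0, 0, 6, 0).
  dual value b^T y* = 24.
Strong duality: c^T x* = b^T y*. Confirmed.

24


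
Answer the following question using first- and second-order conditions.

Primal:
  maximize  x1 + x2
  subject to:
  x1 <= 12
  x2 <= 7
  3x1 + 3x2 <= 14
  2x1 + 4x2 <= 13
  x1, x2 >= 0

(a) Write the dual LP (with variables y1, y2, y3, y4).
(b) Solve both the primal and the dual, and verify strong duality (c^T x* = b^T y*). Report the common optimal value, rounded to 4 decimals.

The standard primal-dual pair for 'max c^T x s.t. A x <= b, x >= 0' is:
  Dual:  min b^T y  s.t.  A^T y >= c,  y >= 0.

So the dual LP is:
  minimize  12y1 + 7y2 + 14y3 + 13y4
  subject to:
    y1 + 3y3 + 2y4 >= 1
    y2 + 3y3 + 4y4 >= 1
    y1, y2, y3, y4 >= 0

Solving the primal: x* = (4.6667, 0).
  primal value c^T x* = 4.6667.
Solving the dual: y* = (0, 0, 0.3333, 0).
  dual value b^T y* = 4.6667.
Strong duality: c^T x* = b^T y*. Confirmed.

4.6667


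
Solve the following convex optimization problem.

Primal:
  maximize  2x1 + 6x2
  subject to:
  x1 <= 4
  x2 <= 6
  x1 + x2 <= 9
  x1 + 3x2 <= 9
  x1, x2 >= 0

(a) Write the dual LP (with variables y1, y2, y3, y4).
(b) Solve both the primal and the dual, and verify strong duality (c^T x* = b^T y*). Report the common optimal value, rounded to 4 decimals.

The standard primal-dual pair for 'max c^T x s.t. A x <= b, x >= 0' is:
  Dual:  min b^T y  s.t.  A^T y >= c,  y >= 0.

So the dual LP is:
  minimize  4y1 + 6y2 + 9y3 + 9y4
  subject to:
    y1 + y3 + y4 >= 2
    y2 + y3 + 3y4 >= 6
    y1, y2, y3, y4 >= 0

Solving the primal: x* = (0, 3).
  primal value c^T x* = 18.
Solving the dual: y* = (0, 0, 0, 2).
  dual value b^T y* = 18.
Strong duality: c^T x* = b^T y*. Confirmed.

18


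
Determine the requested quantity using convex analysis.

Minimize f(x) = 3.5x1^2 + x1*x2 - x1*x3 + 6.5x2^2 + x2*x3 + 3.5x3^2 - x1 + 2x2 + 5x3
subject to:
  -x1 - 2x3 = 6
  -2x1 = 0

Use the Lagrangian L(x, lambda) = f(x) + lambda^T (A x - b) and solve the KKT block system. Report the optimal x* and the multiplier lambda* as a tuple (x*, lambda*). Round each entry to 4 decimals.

Form the Lagrangian:
  L(x, lambda) = (1/2) x^T Q x + c^T x + lambda^T (A x - b)
Stationarity (grad_x L = 0): Q x + c + A^T lambda = 0.
Primal feasibility: A x = b.

This gives the KKT block system:
  [ Q   A^T ] [ x     ]   [-c ]
  [ A    0  ] [ lambda ] = [ b ]

Solving the linear system:
  x*      = (0, 0.0769, -3)
  lambda* = (-7.9615, 5.0192)
  f(x*)   = 16.4615

x* = (0, 0.0769, -3), lambda* = (-7.9615, 5.0192)


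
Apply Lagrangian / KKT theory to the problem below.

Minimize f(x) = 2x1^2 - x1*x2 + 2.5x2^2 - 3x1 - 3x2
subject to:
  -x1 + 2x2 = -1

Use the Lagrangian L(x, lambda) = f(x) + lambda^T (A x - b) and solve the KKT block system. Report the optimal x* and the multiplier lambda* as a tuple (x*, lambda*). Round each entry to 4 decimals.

Form the Lagrangian:
  L(x, lambda) = (1/2) x^T Q x + c^T x + lambda^T (A x - b)
Stationarity (grad_x L = 0): Q x + c + A^T lambda = 0.
Primal feasibility: A x = b.

This gives the KKT block system:
  [ Q   A^T ] [ x     ]   [-c ]
  [ A    0  ] [ lambda ] = [ b ]

Solving the linear system:
  x*      = (1.2353, 0.1176)
  lambda* = (1.8235)
  f(x*)   = -1.1176

x* = (1.2353, 0.1176), lambda* = (1.8235)


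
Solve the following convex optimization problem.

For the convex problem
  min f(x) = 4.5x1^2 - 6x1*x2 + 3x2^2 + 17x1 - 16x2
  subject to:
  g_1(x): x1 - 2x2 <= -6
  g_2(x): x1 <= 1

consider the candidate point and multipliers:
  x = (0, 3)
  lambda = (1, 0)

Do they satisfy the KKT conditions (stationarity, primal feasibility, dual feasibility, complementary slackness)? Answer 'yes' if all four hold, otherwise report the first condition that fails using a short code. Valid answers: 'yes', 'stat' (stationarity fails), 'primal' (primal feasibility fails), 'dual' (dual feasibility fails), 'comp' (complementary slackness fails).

Gradient of f: grad f(x) = Q x + c = (-1, 2)
Constraint values g_i(x) = a_i^T x - b_i:
  g_1((0, 3)) = 0
  g_2((0, 3)) = -1
Stationarity residual: grad f(x) + sum_i lambda_i a_i = (0, 0)
  -> stationarity OK
Primal feasibility (all g_i <= 0): OK
Dual feasibility (all lambda_i >= 0): OK
Complementary slackness (lambda_i * g_i(x) = 0 for all i): OK

Verdict: yes, KKT holds.

yes


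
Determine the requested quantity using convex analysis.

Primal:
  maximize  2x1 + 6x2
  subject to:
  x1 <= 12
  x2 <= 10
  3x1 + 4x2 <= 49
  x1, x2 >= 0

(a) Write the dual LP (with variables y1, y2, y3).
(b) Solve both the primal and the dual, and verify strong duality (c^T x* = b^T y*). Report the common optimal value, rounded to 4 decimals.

The standard primal-dual pair for 'max c^T x s.t. A x <= b, x >= 0' is:
  Dual:  min b^T y  s.t.  A^T y >= c,  y >= 0.

So the dual LP is:
  minimize  12y1 + 10y2 + 49y3
  subject to:
    y1 + 3y3 >= 2
    y2 + 4y3 >= 6
    y1, y2, y3 >= 0

Solving the primal: x* = (3, 10).
  primal value c^T x* = 66.
Solving the dual: y* = (0, 3.3333, 0.6667).
  dual value b^T y* = 66.
Strong duality: c^T x* = b^T y*. Confirmed.

66


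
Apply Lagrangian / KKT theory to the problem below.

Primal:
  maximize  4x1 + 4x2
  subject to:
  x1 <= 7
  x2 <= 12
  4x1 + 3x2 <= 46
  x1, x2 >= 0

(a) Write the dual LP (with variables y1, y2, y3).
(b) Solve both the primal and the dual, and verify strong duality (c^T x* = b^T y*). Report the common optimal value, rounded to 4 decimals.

The standard primal-dual pair for 'max c^T x s.t. A x <= b, x >= 0' is:
  Dual:  min b^T y  s.t.  A^T y >= c,  y >= 0.

So the dual LP is:
  minimize  7y1 + 12y2 + 46y3
  subject to:
    y1 + 4y3 >= 4
    y2 + 3y3 >= 4
    y1, y2, y3 >= 0

Solving the primal: x* = (2.5, 12).
  primal value c^T x* = 58.
Solving the dual: y* = (0, 1, 1).
  dual value b^T y* = 58.
Strong duality: c^T x* = b^T y*. Confirmed.

58


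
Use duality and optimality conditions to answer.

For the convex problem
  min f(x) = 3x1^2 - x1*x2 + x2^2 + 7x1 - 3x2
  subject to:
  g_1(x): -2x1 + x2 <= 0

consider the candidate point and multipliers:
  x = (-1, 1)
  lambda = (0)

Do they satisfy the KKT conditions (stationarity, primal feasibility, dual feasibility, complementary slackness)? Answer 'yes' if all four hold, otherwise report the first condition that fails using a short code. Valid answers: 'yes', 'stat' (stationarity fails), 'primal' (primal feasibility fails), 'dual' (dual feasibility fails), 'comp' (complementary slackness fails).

Gradient of f: grad f(x) = Q x + c = (0, 0)
Constraint values g_i(x) = a_i^T x - b_i:
  g_1((-1, 1)) = 3
Stationarity residual: grad f(x) + sum_i lambda_i a_i = (0, 0)
  -> stationarity OK
Primal feasibility (all g_i <= 0): FAILS
Dual feasibility (all lambda_i >= 0): OK
Complementary slackness (lambda_i * g_i(x) = 0 for all i): OK

Verdict: the first failing condition is primal_feasibility -> primal.

primal


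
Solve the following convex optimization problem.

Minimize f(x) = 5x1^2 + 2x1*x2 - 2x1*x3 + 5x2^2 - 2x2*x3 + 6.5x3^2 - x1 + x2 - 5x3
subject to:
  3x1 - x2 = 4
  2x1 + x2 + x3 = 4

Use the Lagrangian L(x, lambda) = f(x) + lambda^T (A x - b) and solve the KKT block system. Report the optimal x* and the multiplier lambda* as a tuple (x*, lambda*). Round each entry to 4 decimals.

Form the Lagrangian:
  L(x, lambda) = (1/2) x^T Q x + c^T x + lambda^T (A x - b)
Stationarity (grad_x L = 0): Q x + c + A^T lambda = 0.
Primal feasibility: A x = b.

This gives the KKT block system:
  [ Q   A^T ] [ x     ]   [-c ]
  [ A    0  ] [ lambda ] = [ b ]

Solving the linear system:
  x*      = (1.4023, 0.207, 0.9884)
  lambda* = (-0.7331, -4.6306)
  f(x*)   = 7.6586

x* = (1.4023, 0.207, 0.9884), lambda* = (-0.7331, -4.6306)


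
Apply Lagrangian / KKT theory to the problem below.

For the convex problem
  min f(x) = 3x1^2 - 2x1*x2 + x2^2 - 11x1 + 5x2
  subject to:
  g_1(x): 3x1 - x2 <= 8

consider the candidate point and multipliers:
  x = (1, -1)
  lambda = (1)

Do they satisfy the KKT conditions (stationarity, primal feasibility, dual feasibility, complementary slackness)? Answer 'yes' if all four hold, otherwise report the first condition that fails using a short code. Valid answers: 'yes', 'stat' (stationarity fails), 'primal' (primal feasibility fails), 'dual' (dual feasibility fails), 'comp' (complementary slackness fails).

Gradient of f: grad f(x) = Q x + c = (-3, 1)
Constraint values g_i(x) = a_i^T x - b_i:
  g_1((1, -1)) = -4
Stationarity residual: grad f(x) + sum_i lambda_i a_i = (0, 0)
  -> stationarity OK
Primal feasibility (all g_i <= 0): OK
Dual feasibility (all lambda_i >= 0): OK
Complementary slackness (lambda_i * g_i(x) = 0 for all i): FAILS

Verdict: the first failing condition is complementary_slackness -> comp.

comp


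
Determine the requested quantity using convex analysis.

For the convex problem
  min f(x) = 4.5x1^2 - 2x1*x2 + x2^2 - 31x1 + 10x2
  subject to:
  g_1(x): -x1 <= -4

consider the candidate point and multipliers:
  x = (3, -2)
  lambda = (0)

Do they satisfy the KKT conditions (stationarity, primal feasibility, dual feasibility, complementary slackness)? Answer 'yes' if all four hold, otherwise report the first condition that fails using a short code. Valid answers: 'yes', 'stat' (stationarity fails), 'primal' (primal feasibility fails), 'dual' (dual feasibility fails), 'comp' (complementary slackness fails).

Gradient of f: grad f(x) = Q x + c = (0, 0)
Constraint values g_i(x) = a_i^T x - b_i:
  g_1((3, -2)) = 1
Stationarity residual: grad f(x) + sum_i lambda_i a_i = (0, 0)
  -> stationarity OK
Primal feasibility (all g_i <= 0): FAILS
Dual feasibility (all lambda_i >= 0): OK
Complementary slackness (lambda_i * g_i(x) = 0 for all i): OK

Verdict: the first failing condition is primal_feasibility -> primal.

primal


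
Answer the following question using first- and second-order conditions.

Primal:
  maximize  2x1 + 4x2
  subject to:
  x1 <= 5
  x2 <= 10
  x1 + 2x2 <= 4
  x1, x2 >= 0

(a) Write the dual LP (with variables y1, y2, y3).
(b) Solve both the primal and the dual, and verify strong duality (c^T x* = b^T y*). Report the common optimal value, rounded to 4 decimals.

The standard primal-dual pair for 'max c^T x s.t. A x <= b, x >= 0' is:
  Dual:  min b^T y  s.t.  A^T y >= c,  y >= 0.

So the dual LP is:
  minimize  5y1 + 10y2 + 4y3
  subject to:
    y1 + y3 >= 2
    y2 + 2y3 >= 4
    y1, y2, y3 >= 0

Solving the primal: x* = (4, 0).
  primal value c^T x* = 8.
Solving the dual: y* = (0, 0, 2).
  dual value b^T y* = 8.
Strong duality: c^T x* = b^T y*. Confirmed.

8


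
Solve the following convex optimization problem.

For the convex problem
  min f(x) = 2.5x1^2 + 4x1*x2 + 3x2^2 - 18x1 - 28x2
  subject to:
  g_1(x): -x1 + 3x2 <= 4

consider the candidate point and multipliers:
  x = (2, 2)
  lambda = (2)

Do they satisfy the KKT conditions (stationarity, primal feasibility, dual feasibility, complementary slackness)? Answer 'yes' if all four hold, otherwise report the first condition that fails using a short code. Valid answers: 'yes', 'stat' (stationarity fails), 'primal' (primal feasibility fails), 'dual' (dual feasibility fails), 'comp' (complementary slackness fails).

Gradient of f: grad f(x) = Q x + c = (0, -8)
Constraint values g_i(x) = a_i^T x - b_i:
  g_1((2, 2)) = 0
Stationarity residual: grad f(x) + sum_i lambda_i a_i = (-2, -2)
  -> stationarity FAILS
Primal feasibility (all g_i <= 0): OK
Dual feasibility (all lambda_i >= 0): OK
Complementary slackness (lambda_i * g_i(x) = 0 for all i): OK

Verdict: the first failing condition is stationarity -> stat.

stat


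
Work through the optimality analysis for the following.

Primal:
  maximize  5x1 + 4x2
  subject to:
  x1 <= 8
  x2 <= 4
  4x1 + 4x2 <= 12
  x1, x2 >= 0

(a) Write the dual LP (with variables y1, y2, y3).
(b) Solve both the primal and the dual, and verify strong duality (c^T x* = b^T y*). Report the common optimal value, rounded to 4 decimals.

The standard primal-dual pair for 'max c^T x s.t. A x <= b, x >= 0' is:
  Dual:  min b^T y  s.t.  A^T y >= c,  y >= 0.

So the dual LP is:
  minimize  8y1 + 4y2 + 12y3
  subject to:
    y1 + 4y3 >= 5
    y2 + 4y3 >= 4
    y1, y2, y3 >= 0

Solving the primal: x* = (3, 0).
  primal value c^T x* = 15.
Solving the dual: y* = (0, 0, 1.25).
  dual value b^T y* = 15.
Strong duality: c^T x* = b^T y*. Confirmed.

15


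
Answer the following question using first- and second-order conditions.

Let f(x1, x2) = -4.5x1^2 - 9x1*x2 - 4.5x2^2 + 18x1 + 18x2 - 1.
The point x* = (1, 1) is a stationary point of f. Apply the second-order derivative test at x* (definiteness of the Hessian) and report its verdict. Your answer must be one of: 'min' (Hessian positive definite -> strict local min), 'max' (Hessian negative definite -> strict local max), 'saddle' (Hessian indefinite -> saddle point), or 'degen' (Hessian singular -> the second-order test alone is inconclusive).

Compute the Hessian H = grad^2 f:
  H = [[-9, -9], [-9, -9]]
Verify stationarity: grad f(x*) = H x* + g = (0, 0).
Eigenvalues of H: -18, 0.
H has a zero eigenvalue (singular; negative semidefinite but not definite), so H is neither positive definite, negative definite, nor indefinite. The second-order test alone is inconclusive -> degen.
(Indeed, f is constant along the null direction of H through x*, so x* is not a strict local extremum.)

degen


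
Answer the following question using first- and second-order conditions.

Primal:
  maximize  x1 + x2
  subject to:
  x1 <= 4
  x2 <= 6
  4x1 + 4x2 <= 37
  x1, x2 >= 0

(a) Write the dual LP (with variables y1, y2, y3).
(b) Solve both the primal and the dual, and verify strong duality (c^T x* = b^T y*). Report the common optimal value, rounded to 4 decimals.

The standard primal-dual pair for 'max c^T x s.t. A x <= b, x >= 0' is:
  Dual:  min b^T y  s.t.  A^T y >= c,  y >= 0.

So the dual LP is:
  minimize  4y1 + 6y2 + 37y3
  subject to:
    y1 + 4y3 >= 1
    y2 + 4y3 >= 1
    y1, y2, y3 >= 0

Solving the primal: x* = (3.25, 6).
  primal value c^T x* = 9.25.
Solving the dual: y* = (0, 0, 0.25).
  dual value b^T y* = 9.25.
Strong duality: c^T x* = b^T y*. Confirmed.

9.25


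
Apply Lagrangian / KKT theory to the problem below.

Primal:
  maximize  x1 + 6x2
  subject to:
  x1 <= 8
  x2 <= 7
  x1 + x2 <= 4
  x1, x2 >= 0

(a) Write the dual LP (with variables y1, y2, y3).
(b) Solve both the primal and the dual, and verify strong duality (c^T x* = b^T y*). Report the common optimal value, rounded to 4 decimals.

The standard primal-dual pair for 'max c^T x s.t. A x <= b, x >= 0' is:
  Dual:  min b^T y  s.t.  A^T y >= c,  y >= 0.

So the dual LP is:
  minimize  8y1 + 7y2 + 4y3
  subject to:
    y1 + y3 >= 1
    y2 + y3 >= 6
    y1, y2, y3 >= 0

Solving the primal: x* = (0, 4).
  primal value c^T x* = 24.
Solving the dual: y* = (0, 0, 6).
  dual value b^T y* = 24.
Strong duality: c^T x* = b^T y*. Confirmed.

24


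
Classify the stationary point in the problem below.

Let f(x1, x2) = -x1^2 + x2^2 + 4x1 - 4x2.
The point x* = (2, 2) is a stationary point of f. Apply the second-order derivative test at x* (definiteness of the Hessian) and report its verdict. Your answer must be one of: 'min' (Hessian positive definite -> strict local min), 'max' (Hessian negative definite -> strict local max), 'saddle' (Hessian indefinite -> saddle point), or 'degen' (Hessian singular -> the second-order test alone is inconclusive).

Compute the Hessian H = grad^2 f:
  H = [[-2, 0], [0, 2]]
Verify stationarity: grad f(x*) = H x* + g = (0, 0).
Eigenvalues of H: -2, 2.
Eigenvalues have mixed signs, so H is indefinite -> x* is a saddle point.

saddle


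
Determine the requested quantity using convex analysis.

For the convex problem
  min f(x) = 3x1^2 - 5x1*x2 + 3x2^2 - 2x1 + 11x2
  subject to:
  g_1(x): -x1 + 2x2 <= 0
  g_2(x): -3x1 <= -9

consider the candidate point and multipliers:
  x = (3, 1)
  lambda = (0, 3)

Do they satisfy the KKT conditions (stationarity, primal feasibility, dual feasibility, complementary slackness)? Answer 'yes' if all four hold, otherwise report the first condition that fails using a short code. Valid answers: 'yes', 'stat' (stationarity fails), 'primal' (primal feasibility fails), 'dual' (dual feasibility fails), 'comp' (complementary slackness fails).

Gradient of f: grad f(x) = Q x + c = (11, 2)
Constraint values g_i(x) = a_i^T x - b_i:
  g_1((3, 1)) = -1
  g_2((3, 1)) = 0
Stationarity residual: grad f(x) + sum_i lambda_i a_i = (2, 2)
  -> stationarity FAILS
Primal feasibility (all g_i <= 0): OK
Dual feasibility (all lambda_i >= 0): OK
Complementary slackness (lambda_i * g_i(x) = 0 for all i): OK

Verdict: the first failing condition is stationarity -> stat.

stat


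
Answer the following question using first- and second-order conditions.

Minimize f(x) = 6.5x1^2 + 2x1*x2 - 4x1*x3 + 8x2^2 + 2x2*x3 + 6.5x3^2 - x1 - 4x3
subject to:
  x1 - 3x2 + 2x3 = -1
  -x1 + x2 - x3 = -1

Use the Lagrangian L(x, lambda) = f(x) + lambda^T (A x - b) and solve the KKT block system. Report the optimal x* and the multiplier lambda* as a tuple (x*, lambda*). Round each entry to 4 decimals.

Form the Lagrangian:
  L(x, lambda) = (1/2) x^T Q x + c^T x + lambda^T (A x - b)
Stationarity (grad_x L = 0): Q x + c + A^T lambda = 0.
Primal feasibility: A x = b.

This gives the KKT block system:
  [ Q   A^T ] [ x     ]   [-c ]
  [ A    0  ] [ lambda ] = [ b ]

Solving the linear system:
  x*      = (1.7327, 1.2673, 0.5347)
  lambda* = (23.3663, 45.2871)
  f(x*)   = 32.3911

x* = (1.7327, 1.2673, 0.5347), lambda* = (23.3663, 45.2871)


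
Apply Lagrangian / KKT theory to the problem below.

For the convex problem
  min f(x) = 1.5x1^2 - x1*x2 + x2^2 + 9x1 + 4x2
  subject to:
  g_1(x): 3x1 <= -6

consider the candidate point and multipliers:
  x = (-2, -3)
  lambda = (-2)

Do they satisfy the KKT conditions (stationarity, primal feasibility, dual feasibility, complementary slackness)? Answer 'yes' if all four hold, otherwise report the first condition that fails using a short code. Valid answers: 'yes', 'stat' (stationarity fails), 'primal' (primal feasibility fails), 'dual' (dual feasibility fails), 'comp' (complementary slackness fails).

Gradient of f: grad f(x) = Q x + c = (6, 0)
Constraint values g_i(x) = a_i^T x - b_i:
  g_1((-2, -3)) = 0
Stationarity residual: grad f(x) + sum_i lambda_i a_i = (0, 0)
  -> stationarity OK
Primal feasibility (all g_i <= 0): OK
Dual feasibility (all lambda_i >= 0): FAILS
Complementary slackness (lambda_i * g_i(x) = 0 for all i): OK

Verdict: the first failing condition is dual_feasibility -> dual.

dual


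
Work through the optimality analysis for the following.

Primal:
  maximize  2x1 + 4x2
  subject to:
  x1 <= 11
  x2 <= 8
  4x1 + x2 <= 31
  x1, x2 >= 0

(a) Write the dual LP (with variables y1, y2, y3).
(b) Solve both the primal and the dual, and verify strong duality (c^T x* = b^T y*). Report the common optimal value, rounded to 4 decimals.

The standard primal-dual pair for 'max c^T x s.t. A x <= b, x >= 0' is:
  Dual:  min b^T y  s.t.  A^T y >= c,  y >= 0.

So the dual LP is:
  minimize  11y1 + 8y2 + 31y3
  subject to:
    y1 + 4y3 >= 2
    y2 + y3 >= 4
    y1, y2, y3 >= 0

Solving the primal: x* = (5.75, 8).
  primal value c^T x* = 43.5.
Solving the dual: y* = (0, 3.5, 0.5).
  dual value b^T y* = 43.5.
Strong duality: c^T x* = b^T y*. Confirmed.

43.5


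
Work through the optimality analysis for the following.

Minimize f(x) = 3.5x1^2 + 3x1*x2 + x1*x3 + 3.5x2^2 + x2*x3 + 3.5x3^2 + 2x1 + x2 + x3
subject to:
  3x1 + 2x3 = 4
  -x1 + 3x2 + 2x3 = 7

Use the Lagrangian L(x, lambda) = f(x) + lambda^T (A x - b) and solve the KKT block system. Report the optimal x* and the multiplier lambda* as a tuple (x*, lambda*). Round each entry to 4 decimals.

Form the Lagrangian:
  L(x, lambda) = (1/2) x^T Q x + c^T x + lambda^T (A x - b)
Stationarity (grad_x L = 0): Q x + c + A^T lambda = 0.
Primal feasibility: A x = b.

This gives the KKT block system:
  [ Q   A^T ] [ x     ]   [-c ]
  [ A    0  ] [ lambda ] = [ b ]

Solving the linear system:
  x*      = (0.1013, 1.1351, 1.848)
  lambda* = (-3.8872, -3.6992)
  f(x*)   = 22.3143

x* = (0.1013, 1.1351, 1.848), lambda* = (-3.8872, -3.6992)


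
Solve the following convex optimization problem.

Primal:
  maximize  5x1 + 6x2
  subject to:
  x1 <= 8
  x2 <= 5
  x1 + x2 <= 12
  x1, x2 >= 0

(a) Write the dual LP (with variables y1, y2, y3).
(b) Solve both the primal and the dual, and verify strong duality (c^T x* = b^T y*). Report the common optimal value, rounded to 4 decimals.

The standard primal-dual pair for 'max c^T x s.t. A x <= b, x >= 0' is:
  Dual:  min b^T y  s.t.  A^T y >= c,  y >= 0.

So the dual LP is:
  minimize  8y1 + 5y2 + 12y3
  subject to:
    y1 + y3 >= 5
    y2 + y3 >= 6
    y1, y2, y3 >= 0

Solving the primal: x* = (7, 5).
  primal value c^T x* = 65.
Solving the dual: y* = (0, 1, 5).
  dual value b^T y* = 65.
Strong duality: c^T x* = b^T y*. Confirmed.

65


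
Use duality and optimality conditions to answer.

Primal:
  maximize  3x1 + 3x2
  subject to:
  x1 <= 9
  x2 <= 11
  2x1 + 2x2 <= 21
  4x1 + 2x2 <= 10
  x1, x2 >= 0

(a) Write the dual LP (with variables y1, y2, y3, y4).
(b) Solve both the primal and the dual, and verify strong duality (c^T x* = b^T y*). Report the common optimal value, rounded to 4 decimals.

The standard primal-dual pair for 'max c^T x s.t. A x <= b, x >= 0' is:
  Dual:  min b^T y  s.t.  A^T y >= c,  y >= 0.

So the dual LP is:
  minimize  9y1 + 11y2 + 21y3 + 10y4
  subject to:
    y1 + 2y3 + 4y4 >= 3
    y2 + 2y3 + 2y4 >= 3
    y1, y2, y3, y4 >= 0

Solving the primal: x* = (0, 5).
  primal value c^T x* = 15.
Solving the dual: y* = (0, 0, 0, 1.5).
  dual value b^T y* = 15.
Strong duality: c^T x* = b^T y*. Confirmed.

15


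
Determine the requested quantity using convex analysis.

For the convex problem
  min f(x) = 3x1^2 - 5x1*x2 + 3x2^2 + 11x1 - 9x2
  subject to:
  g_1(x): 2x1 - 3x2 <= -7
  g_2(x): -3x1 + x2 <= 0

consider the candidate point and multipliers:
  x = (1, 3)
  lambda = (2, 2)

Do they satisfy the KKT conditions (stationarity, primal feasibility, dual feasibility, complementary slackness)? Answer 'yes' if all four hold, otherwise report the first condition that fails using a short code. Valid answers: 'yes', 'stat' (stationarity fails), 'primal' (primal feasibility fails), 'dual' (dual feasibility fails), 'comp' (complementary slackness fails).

Gradient of f: grad f(x) = Q x + c = (2, 4)
Constraint values g_i(x) = a_i^T x - b_i:
  g_1((1, 3)) = 0
  g_2((1, 3)) = 0
Stationarity residual: grad f(x) + sum_i lambda_i a_i = (0, 0)
  -> stationarity OK
Primal feasibility (all g_i <= 0): OK
Dual feasibility (all lambda_i >= 0): OK
Complementary slackness (lambda_i * g_i(x) = 0 for all i): OK

Verdict: yes, KKT holds.

yes


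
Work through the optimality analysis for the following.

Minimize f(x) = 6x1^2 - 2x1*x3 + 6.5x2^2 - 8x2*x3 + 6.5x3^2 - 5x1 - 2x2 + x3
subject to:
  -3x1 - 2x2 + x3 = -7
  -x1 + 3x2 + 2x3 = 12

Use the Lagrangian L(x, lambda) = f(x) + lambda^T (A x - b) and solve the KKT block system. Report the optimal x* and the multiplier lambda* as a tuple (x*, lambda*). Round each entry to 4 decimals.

Form the Lagrangian:
  L(x, lambda) = (1/2) x^T Q x + c^T x + lambda^T (A x - b)
Stationarity (grad_x L = 0): Q x + c + A^T lambda = 0.
Primal feasibility: A x = b.

This gives the KKT block system:
  [ Q   A^T ] [ x     ]   [-c ]
  [ A    0  ] [ lambda ] = [ b ]

Solving the linear system:
  x*      = (1.1671, 2.8806, 2.2626)
  lambda* = (2.7989, -3.9166)
  f(x*)   = 28.6287

x* = (1.1671, 2.8806, 2.2626), lambda* = (2.7989, -3.9166)


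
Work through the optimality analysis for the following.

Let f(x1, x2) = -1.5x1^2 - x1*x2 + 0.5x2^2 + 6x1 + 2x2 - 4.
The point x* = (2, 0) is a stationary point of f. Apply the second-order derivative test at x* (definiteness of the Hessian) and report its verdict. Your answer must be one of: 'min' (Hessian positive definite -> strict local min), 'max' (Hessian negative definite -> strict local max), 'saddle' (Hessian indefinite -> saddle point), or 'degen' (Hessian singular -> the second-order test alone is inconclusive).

Compute the Hessian H = grad^2 f:
  H = [[-3, -1], [-1, 1]]
Verify stationarity: grad f(x*) = H x* + g = (0, 0).
Eigenvalues of H: -3.2361, 1.2361.
Eigenvalues have mixed signs, so H is indefinite -> x* is a saddle point.

saddle


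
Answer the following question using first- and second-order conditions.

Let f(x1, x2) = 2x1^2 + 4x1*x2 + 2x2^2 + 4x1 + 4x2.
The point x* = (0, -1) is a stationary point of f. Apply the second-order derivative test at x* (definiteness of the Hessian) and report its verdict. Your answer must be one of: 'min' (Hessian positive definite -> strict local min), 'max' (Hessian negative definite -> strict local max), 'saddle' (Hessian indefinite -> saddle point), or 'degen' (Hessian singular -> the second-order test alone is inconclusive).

Compute the Hessian H = grad^2 f:
  H = [[4, 4], [4, 4]]
Verify stationarity: grad f(x*) = H x* + g = (0, 0).
Eigenvalues of H: 0, 8.
H has a zero eigenvalue (singular; positive semidefinite but not definite), so H is neither positive definite, negative definite, nor indefinite. The second-order test alone is inconclusive -> degen.
(Indeed, f is constant along the null direction of H through x*, so x* is not a strict local extremum.)

degen
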